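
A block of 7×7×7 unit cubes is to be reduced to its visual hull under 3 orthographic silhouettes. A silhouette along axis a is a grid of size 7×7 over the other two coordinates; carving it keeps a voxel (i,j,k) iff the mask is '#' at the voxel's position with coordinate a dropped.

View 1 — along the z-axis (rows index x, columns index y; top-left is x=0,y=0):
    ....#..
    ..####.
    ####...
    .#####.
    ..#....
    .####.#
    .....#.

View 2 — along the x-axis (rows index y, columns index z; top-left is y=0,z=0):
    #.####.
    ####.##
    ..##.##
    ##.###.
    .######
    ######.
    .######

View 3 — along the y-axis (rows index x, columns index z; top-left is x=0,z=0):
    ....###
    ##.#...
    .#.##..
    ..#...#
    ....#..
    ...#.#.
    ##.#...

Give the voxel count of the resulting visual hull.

40 voxels

before carving: 343 voxels (7×7×7)
carve view 1 (along z, XY-mask fill 21/49): 147 voxels remain
carve view 2 (along x, YZ-mask fill 38/49): 111 voxels remain
carve view 3 (along y, XZ-mask fill 17/49): 40 voxels remain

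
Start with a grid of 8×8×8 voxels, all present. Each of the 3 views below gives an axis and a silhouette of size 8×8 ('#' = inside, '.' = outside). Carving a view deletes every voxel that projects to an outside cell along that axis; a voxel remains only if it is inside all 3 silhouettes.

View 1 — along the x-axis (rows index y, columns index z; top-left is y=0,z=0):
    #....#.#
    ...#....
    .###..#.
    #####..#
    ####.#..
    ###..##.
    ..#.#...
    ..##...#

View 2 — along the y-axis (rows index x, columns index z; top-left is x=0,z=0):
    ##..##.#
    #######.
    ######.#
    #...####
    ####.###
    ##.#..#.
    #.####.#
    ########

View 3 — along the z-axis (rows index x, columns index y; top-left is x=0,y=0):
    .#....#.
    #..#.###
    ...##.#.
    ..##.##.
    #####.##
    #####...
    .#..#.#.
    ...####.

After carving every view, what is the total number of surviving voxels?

initial block: 8^3 = 512
carve view 1 (along x, YZ-mask fill 29/64): 232 voxels remain
carve view 2 (along y, XZ-mask fill 49/64): 177 voxels remain
carve view 3 (along z, XY-mask fill 33/64): 96 voxels remain

voxel count = 96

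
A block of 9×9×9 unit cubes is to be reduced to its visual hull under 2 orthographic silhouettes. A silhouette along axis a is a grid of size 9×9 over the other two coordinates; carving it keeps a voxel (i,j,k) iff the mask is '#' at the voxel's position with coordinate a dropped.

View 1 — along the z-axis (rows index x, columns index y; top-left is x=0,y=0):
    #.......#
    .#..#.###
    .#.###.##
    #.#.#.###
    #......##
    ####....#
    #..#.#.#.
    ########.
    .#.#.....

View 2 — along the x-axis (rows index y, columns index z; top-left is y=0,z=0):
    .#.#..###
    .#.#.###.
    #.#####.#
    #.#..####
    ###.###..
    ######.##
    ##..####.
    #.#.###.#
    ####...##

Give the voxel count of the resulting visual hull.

before carving: 729 voxels (9×9×9)
[1] z-view keeps 41 columns → grid now 369
[2] x-view keeps 55 columns → grid now 244

remaining voxels: 244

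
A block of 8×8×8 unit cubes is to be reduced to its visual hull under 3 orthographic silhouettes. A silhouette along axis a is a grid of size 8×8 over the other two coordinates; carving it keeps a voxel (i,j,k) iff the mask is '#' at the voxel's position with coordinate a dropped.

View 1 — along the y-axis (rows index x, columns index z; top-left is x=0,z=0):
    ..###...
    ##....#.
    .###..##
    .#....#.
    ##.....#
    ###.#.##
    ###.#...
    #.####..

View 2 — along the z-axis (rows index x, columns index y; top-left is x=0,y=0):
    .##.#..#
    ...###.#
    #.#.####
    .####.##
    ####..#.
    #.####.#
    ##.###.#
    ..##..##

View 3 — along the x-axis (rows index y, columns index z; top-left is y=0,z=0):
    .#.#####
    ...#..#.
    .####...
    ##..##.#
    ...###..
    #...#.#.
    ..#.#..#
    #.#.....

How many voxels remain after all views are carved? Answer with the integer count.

voxel count = 71

before carving: 512 voxels (8×8×8)
V1 y: intersect with XZ mask (31 set) -- 248 left
V2 z: intersect with XY mask (41 set) -- 161 left
V3 x: intersect with YZ mask (28 set) -- 71 left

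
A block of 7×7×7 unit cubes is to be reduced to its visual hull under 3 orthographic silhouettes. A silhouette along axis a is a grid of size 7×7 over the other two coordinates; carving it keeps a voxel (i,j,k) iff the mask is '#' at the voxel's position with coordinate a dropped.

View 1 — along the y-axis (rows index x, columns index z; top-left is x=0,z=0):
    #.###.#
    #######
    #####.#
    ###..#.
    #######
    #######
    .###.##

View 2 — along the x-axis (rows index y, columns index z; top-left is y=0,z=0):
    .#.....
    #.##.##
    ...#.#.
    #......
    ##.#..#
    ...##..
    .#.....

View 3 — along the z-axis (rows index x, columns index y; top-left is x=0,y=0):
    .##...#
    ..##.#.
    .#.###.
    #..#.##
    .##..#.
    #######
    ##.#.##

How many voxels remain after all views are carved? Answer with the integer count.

56 voxels

before carving: 343 voxels (7×7×7)
step 1: project along y, AND mask (41/49) → |grid| = 287
step 2: project along x, AND mask (16/49) → |grid| = 94
step 3: project along z, AND mask (29/49) → |grid| = 56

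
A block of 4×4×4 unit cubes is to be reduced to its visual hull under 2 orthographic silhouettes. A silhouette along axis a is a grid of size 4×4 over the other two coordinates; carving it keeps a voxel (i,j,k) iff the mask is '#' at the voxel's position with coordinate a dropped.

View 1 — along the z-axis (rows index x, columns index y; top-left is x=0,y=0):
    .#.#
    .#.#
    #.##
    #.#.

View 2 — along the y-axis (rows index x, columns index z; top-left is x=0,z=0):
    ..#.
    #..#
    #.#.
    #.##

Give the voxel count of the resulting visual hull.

full grid |V| = 64
[1] z-view keeps 9 columns → grid now 36
[2] y-view keeps 8 columns → grid now 18

remaining voxels: 18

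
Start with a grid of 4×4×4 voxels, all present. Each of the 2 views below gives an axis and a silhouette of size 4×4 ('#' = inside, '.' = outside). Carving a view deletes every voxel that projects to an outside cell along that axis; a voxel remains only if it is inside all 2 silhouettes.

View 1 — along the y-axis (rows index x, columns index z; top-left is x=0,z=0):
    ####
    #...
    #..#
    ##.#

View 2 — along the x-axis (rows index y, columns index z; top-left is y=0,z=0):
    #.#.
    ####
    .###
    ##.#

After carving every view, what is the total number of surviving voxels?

30 voxels

full grid |V| = 64
after view 1 [y-axis, 10 of 16 cells solid] → remaining = 40
after view 2 [x-axis, 12 of 16 cells solid] → remaining = 30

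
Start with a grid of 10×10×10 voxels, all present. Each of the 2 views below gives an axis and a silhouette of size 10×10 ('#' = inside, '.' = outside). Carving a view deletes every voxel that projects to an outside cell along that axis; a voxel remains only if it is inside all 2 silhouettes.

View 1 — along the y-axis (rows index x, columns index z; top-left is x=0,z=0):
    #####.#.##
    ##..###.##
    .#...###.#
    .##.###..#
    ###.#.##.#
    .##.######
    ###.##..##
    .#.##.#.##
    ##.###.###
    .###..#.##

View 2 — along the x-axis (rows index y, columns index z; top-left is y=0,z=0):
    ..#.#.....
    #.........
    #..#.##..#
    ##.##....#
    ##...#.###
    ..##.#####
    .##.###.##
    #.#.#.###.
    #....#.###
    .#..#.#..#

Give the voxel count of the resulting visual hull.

voxel count = 337

full grid |V| = 1000
[1] y-view keeps 68 columns → grid now 680
[2] x-view keeps 48 columns → grid now 337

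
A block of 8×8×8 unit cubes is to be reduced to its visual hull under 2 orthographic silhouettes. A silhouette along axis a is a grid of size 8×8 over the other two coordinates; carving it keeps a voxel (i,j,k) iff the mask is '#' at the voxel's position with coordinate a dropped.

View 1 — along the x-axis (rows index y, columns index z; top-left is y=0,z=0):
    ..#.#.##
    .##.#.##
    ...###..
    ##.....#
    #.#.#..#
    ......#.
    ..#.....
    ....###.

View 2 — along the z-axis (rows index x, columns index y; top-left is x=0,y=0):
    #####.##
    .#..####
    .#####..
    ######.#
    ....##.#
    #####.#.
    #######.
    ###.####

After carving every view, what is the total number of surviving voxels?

voxel count = 146

full grid |V| = 512
  1. axis=0 (YZ plane), |mask|=24  ⇒  voxels=192
  2. axis=2 (XY plane), |mask|=47  ⇒  voxels=146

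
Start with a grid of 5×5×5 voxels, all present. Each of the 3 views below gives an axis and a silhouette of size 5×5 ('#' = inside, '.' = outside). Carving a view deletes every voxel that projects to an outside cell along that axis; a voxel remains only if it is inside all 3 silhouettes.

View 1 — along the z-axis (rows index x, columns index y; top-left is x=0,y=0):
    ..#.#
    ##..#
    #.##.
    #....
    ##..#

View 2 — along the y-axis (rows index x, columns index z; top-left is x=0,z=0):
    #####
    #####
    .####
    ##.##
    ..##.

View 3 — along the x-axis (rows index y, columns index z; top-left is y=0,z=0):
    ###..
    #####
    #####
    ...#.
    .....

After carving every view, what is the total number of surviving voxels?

|visual hull| = 25

before carving: 125 voxels (5×5×5)
carve view 1 (along z, XY-mask fill 12/25): 60 voxels remain
carve view 2 (along y, XZ-mask fill 20/25): 47 voxels remain
carve view 3 (along x, YZ-mask fill 14/25): 25 voxels remain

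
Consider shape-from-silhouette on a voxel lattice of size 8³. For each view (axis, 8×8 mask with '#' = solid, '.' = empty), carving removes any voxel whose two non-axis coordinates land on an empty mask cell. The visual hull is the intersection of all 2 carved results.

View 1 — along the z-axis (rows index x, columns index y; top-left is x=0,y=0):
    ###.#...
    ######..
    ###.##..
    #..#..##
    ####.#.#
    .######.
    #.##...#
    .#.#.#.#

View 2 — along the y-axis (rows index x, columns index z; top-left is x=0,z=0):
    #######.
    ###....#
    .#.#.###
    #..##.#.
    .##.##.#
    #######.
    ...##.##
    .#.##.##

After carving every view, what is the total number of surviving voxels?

full grid |V| = 512
V1 z: intersect with XY mask (39 set) -- 312 left
V2 y: intersect with XZ mask (41 set) -- 201 left

remaining voxels: 201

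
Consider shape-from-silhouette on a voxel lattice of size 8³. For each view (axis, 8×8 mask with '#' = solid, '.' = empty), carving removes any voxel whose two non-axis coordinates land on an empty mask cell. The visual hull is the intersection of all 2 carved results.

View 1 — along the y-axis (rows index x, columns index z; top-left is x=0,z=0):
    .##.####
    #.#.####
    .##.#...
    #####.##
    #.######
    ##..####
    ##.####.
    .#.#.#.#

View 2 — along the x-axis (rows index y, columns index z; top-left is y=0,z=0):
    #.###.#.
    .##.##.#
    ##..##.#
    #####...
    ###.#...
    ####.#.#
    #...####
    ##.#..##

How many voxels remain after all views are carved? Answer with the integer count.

before carving: 512 voxels (8×8×8)
carve view 1 (along y, XZ-mask fill 45/64): 360 voxels remain
carve view 2 (along x, YZ-mask fill 40/64): 226 voxels remain

|visual hull| = 226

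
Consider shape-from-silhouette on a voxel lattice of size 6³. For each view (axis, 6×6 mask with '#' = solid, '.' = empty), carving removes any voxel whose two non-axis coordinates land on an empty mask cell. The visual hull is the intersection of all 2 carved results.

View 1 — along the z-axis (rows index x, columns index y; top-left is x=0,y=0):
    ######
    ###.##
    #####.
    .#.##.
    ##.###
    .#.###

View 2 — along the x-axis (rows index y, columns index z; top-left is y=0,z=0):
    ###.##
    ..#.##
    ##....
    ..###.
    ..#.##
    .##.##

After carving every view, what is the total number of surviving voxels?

before carving: 216 voxels (6×6×6)
after view 1 [z-axis, 28 of 36 cells solid] → remaining = 168
after view 2 [x-axis, 20 of 36 cells solid] → remaining = 93

93 voxels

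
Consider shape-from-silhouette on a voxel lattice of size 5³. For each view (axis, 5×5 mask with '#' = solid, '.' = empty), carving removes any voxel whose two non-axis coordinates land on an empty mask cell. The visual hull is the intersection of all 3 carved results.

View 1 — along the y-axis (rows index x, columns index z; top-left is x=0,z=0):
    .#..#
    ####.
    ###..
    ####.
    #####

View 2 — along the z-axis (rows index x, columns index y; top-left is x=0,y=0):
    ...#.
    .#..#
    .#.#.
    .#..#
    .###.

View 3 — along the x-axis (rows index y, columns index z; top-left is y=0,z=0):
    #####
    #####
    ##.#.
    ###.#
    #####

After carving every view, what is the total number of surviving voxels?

before carving: 125 voxels (5×5×5)
carve view 1 (along y, XZ-mask fill 18/25): 90 voxels remain
carve view 2 (along z, XY-mask fill 10/25): 39 voxels remain
carve view 3 (along x, YZ-mask fill 22/25): 36 voxels remain

remaining voxels: 36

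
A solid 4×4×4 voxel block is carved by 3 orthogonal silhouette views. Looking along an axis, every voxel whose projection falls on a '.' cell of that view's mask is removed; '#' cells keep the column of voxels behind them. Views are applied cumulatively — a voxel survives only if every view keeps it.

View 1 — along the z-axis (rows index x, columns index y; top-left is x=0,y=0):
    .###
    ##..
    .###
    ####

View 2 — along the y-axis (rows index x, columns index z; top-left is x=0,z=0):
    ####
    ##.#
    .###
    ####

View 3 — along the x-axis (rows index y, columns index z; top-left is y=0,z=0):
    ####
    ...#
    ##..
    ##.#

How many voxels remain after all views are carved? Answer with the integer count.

remaining voxels: 24

full grid |V| = 64
V1 z: intersect with XY mask (12 set) -- 48 left
V2 y: intersect with XZ mask (14 set) -- 43 left
V3 x: intersect with YZ mask (10 set) -- 24 left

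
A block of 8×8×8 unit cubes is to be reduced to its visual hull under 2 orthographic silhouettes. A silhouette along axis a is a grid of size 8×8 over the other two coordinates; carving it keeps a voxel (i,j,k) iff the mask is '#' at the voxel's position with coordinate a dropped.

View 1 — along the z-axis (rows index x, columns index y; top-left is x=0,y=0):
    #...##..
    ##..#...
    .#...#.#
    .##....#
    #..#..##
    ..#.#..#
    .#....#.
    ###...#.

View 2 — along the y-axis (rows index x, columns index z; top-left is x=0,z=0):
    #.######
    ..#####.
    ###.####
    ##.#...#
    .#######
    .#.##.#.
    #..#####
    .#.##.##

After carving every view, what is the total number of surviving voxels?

initial block: 8^3 = 512
  1. axis=2 (XY plane), |mask|=25  ⇒  voxels=200
  2. axis=1 (XZ plane), |mask|=45  ⇒  voxels=141

|visual hull| = 141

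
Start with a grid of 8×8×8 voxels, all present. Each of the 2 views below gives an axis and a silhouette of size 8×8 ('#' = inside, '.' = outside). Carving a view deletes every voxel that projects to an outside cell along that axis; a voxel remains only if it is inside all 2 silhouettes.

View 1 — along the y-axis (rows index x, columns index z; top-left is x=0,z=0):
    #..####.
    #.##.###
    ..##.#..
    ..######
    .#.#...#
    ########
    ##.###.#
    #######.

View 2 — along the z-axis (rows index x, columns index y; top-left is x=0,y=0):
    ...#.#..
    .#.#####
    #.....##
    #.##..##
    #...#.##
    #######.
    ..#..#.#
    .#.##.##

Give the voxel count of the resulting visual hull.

voxel count = 206

full grid |V| = 512
step 1: project along y, AND mask (44/64) → |grid| = 352
step 2: project along z, AND mask (35/64) → |grid| = 206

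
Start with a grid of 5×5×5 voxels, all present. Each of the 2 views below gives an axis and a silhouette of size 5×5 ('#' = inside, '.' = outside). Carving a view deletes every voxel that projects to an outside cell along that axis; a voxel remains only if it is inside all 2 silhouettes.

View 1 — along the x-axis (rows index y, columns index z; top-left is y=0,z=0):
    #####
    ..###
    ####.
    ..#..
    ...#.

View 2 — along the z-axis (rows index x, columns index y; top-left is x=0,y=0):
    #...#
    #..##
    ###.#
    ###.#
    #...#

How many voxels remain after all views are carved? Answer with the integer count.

voxel count = 45

before carving: 125 voxels (5×5×5)
  1. axis=0 (YZ plane), |mask|=14  ⇒  voxels=70
  2. axis=2 (XY plane), |mask|=15  ⇒  voxels=45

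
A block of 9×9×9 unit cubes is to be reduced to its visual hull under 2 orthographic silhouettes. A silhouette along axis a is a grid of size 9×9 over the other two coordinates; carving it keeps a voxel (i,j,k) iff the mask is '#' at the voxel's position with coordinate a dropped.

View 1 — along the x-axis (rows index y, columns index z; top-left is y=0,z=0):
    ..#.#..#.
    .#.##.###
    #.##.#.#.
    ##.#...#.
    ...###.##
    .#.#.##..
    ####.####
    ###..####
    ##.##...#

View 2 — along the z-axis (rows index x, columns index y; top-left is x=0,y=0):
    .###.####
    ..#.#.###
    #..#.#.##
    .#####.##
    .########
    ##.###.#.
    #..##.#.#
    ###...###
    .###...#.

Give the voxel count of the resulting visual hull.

start: 9×9×9 = 729 voxels
carve view 1 (along x, YZ-mask fill 47/81): 423 voxels remain
carve view 2 (along z, XY-mask fill 53/81): 282 voxels remain

282 voxels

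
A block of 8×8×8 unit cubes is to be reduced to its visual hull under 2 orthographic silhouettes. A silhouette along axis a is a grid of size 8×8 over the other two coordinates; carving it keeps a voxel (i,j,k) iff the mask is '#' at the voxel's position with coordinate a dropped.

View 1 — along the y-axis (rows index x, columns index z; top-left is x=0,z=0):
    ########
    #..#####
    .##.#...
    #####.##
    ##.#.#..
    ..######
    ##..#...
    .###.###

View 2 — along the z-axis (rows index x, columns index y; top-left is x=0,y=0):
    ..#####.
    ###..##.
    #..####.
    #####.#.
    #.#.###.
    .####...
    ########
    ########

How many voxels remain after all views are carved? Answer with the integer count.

initial block: 8^3 = 512
step 1: project along y, AND mask (43/64) → |grid| = 344
step 2: project along z, AND mask (46/64) → |grid| = 243

remaining voxels: 243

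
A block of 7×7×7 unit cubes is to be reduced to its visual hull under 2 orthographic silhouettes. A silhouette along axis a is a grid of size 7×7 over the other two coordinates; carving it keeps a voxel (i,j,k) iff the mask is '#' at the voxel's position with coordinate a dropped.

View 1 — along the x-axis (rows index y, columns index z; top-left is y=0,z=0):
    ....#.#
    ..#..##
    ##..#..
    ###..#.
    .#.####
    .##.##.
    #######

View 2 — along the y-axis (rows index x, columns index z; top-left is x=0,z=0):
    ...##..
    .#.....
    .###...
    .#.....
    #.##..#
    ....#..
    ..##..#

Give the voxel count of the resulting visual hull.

voxel count = 56

initial block: 7^3 = 343
V1 x: intersect with YZ mask (28 set) -- 196 left
V2 y: intersect with XZ mask (15 set) -- 56 left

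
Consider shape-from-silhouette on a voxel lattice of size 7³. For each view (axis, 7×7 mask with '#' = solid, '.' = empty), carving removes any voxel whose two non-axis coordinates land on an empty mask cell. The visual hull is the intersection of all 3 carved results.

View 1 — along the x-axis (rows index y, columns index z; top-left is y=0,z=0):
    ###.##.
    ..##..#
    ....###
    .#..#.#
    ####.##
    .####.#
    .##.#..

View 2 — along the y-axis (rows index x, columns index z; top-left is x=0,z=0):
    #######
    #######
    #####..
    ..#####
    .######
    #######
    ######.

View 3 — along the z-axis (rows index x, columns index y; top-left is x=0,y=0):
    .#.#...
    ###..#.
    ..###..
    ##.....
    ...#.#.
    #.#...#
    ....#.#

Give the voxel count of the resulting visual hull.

before carving: 343 voxels (7×7×7)
step 1: project along x, AND mask (28/49) → |grid| = 196
step 2: project along y, AND mask (43/49) → |grid| = 174
step 3: project along z, AND mask (18/49) → |grid| = 62

|visual hull| = 62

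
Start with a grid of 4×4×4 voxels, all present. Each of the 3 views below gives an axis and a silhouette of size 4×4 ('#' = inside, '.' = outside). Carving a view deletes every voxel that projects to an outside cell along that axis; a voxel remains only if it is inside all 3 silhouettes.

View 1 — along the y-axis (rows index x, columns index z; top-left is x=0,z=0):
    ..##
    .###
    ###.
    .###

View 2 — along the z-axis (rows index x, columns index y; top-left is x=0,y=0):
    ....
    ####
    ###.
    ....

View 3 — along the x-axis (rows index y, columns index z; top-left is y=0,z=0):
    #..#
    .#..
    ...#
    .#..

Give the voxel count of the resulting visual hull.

start: 4×4×4 = 64 voxels
after view 1 [y-axis, 11 of 16 cells solid] → remaining = 44
after view 2 [z-axis, 7 of 16 cells solid] → remaining = 21
after view 3 [x-axis, 5 of 16 cells solid] → remaining = 6

voxel count = 6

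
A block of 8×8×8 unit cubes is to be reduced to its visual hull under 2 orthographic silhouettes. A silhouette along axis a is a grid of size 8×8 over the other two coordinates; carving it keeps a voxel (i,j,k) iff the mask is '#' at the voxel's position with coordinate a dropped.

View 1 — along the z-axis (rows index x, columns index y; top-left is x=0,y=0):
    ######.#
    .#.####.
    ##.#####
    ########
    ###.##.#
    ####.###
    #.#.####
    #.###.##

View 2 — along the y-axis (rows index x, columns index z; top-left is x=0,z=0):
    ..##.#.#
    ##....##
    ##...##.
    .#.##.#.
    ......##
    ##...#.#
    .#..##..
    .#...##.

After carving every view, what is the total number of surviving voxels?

remaining voxels: 184

before carving: 512 voxels (8×8×8)
  1. axis=2 (XY plane), |mask|=52  ⇒  voxels=416
  2. axis=1 (XZ plane), |mask|=28  ⇒  voxels=184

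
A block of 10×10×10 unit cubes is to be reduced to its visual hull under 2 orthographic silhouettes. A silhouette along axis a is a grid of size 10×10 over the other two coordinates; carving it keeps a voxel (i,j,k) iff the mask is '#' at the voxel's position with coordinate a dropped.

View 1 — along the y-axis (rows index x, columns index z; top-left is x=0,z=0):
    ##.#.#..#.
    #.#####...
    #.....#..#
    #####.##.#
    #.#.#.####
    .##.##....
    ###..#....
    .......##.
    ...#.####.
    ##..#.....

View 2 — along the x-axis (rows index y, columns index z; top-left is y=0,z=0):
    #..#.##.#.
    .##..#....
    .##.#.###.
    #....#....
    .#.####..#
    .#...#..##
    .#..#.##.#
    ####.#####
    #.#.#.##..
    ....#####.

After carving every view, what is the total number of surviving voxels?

start: 10×10×10 = 1000 voxels
  1. axis=1 (XZ plane), |mask|=47  ⇒  voxels=470
  2. axis=0 (YZ plane), |mask|=50  ⇒  voxels=237

remaining voxels: 237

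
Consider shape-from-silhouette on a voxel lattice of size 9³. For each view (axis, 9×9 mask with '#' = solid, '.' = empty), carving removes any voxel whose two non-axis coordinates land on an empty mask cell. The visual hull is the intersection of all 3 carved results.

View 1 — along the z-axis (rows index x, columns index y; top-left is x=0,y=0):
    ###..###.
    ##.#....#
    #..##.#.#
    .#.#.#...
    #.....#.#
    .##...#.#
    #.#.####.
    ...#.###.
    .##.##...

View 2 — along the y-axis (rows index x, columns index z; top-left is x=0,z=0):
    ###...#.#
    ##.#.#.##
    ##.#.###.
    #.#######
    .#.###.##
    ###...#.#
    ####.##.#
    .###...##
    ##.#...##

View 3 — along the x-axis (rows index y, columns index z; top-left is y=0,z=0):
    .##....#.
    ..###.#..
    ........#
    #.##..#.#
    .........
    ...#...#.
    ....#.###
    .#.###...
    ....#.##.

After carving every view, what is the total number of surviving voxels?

voxel count = 70

full grid |V| = 729
carve view 1 (along z, XY-mask fill 39/81): 351 voxels remain
carve view 2 (along y, XZ-mask fill 53/81): 228 voxels remain
carve view 3 (along x, YZ-mask fill 26/81): 70 voxels remain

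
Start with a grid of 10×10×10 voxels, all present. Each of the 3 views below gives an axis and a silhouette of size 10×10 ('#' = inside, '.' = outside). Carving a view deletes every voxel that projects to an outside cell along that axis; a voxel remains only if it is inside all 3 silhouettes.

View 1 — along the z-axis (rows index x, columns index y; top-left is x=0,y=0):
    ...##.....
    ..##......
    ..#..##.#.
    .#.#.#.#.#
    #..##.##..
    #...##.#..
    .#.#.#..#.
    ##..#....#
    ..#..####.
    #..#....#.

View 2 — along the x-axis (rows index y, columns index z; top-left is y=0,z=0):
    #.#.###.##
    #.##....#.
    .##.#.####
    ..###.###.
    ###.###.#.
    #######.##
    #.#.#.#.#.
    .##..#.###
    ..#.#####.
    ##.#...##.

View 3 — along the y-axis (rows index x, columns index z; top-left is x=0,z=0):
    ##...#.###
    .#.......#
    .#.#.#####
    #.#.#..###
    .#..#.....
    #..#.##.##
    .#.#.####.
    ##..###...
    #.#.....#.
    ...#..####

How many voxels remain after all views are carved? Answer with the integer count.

full grid |V| = 1000
[1] z-view keeps 38 columns → grid now 380
[2] x-view keeps 62 columns → grid now 243
[3] y-view keeps 48 columns → grid now 117

voxel count = 117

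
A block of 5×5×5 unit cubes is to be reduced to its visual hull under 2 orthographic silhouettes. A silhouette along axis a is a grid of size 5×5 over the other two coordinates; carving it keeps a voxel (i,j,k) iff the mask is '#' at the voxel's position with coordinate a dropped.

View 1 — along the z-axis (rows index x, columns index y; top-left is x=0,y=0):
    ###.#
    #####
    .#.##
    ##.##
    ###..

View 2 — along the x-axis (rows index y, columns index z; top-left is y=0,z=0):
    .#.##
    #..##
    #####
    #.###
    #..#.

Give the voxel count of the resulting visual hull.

before carving: 125 voxels (5×5×5)
after view 1 [z-axis, 19 of 25 cells solid] → remaining = 95
after view 2 [x-axis, 17 of 25 cells solid] → remaining = 62

62 voxels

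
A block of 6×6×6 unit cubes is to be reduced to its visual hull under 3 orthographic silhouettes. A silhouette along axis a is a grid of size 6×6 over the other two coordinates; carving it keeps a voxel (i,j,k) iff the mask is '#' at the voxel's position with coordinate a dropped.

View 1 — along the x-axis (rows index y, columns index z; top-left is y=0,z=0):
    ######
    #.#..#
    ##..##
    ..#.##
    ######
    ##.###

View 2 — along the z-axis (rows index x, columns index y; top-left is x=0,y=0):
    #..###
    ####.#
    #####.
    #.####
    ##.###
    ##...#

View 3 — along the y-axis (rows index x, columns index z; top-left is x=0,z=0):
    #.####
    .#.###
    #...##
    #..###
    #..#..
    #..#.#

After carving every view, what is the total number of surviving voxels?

|visual hull| = 76

initial block: 6^3 = 216
carve view 1 (along x, YZ-mask fill 27/36): 162 voxels remain
carve view 2 (along z, XY-mask fill 27/36): 124 voxels remain
carve view 3 (along y, XZ-mask fill 21/36): 76 voxels remain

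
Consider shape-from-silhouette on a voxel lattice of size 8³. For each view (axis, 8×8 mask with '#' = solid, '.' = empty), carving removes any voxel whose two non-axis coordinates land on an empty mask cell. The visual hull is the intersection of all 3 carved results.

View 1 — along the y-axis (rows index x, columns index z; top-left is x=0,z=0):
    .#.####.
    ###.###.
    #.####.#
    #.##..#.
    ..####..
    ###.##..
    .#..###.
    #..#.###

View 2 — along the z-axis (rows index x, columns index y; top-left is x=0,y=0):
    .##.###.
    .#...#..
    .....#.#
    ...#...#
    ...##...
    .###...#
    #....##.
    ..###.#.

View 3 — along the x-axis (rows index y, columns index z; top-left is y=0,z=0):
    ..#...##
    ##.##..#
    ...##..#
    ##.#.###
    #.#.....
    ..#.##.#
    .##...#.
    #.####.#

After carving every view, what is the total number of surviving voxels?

voxel count = 59

full grid |V| = 512
after view 1 [y-axis, 39 of 64 cells solid] → remaining = 312
after view 2 [z-axis, 24 of 64 cells solid] → remaining = 117
after view 3 [x-axis, 32 of 64 cells solid] → remaining = 59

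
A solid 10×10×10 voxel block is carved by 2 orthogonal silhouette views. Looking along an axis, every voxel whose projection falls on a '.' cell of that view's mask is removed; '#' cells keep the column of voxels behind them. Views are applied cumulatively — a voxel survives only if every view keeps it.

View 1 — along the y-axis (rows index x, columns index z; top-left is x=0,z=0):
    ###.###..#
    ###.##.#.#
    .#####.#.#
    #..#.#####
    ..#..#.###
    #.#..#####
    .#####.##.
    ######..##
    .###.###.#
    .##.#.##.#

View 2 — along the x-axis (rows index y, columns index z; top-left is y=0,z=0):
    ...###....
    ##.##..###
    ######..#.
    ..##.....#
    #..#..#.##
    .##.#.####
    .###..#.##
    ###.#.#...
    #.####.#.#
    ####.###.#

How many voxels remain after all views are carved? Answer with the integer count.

voxel count = 392

start: 10×10×10 = 1000 voxels
after view 1 [y-axis, 68 of 100 cells solid] → remaining = 680
after view 2 [x-axis, 58 of 100 cells solid] → remaining = 392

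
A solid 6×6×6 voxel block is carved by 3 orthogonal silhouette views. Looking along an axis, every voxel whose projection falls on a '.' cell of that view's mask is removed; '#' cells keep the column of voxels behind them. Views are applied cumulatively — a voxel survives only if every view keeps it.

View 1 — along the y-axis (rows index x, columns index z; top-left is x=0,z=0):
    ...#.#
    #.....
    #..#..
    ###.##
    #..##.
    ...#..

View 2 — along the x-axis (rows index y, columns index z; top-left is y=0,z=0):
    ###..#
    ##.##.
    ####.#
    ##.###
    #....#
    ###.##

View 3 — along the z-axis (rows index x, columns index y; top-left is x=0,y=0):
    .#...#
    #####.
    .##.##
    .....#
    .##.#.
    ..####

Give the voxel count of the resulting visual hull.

voxel count = 26

start: 6×6×6 = 216 voxels
step 1: project along y, AND mask (14/36) → |grid| = 84
step 2: project along x, AND mask (25/36) → |grid| = 60
step 3: project along z, AND mask (19/36) → |grid| = 26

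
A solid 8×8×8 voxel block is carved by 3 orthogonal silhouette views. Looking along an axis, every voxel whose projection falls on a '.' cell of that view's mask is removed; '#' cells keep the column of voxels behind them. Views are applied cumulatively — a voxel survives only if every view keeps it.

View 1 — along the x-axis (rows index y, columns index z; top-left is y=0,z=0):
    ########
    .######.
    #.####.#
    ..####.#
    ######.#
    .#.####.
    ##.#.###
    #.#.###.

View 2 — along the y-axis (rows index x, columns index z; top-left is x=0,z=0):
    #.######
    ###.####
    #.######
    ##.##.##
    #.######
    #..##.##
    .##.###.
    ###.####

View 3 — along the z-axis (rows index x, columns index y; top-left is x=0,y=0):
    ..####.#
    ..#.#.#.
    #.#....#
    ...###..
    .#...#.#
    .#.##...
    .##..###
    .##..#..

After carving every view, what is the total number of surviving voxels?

start: 8×8×8 = 512 voxels
after view 1 [x-axis, 48 of 64 cells solid] → remaining = 384
after view 2 [y-axis, 51 of 64 cells solid] → remaining = 305
after view 3 [z-axis, 28 of 64 cells solid] → remaining = 129

remaining voxels: 129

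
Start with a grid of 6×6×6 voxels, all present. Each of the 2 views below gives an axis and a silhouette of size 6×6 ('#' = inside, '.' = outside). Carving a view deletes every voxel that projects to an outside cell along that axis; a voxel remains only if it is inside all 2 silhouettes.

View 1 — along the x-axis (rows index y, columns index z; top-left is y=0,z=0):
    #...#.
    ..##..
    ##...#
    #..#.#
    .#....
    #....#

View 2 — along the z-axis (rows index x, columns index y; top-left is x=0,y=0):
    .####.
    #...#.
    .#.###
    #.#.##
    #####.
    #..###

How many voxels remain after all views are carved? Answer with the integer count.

full grid |V| = 216
carve view 1 (along x, YZ-mask fill 13/36): 78 voxels remain
carve view 2 (along z, XY-mask fill 23/36): 47 voxels remain

voxel count = 47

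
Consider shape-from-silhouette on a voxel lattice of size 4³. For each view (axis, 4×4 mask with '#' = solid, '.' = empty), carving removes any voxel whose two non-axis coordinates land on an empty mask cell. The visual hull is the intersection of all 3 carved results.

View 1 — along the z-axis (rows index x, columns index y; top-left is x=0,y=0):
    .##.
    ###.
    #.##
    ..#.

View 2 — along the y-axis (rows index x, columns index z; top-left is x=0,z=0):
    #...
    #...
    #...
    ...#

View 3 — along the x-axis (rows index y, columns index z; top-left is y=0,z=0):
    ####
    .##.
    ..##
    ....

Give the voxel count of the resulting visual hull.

initial block: 4^3 = 64
[1] z-view keeps 9 columns → grid now 36
[2] y-view keeps 4 columns → grid now 9
[3] x-view keeps 8 columns → grid now 3

voxel count = 3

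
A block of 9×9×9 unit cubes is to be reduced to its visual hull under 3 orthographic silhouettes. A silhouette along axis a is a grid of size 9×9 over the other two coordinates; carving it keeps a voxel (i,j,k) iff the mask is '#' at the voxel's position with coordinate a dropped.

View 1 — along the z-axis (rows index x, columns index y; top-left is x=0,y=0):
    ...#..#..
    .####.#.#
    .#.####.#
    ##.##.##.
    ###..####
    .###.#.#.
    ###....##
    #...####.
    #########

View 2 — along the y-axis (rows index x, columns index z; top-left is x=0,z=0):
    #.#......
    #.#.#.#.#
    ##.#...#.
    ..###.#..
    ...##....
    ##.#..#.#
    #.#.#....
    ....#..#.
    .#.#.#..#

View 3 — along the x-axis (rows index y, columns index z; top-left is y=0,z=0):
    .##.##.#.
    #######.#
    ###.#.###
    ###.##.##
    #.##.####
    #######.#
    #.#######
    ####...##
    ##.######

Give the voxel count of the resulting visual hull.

voxel count = 146

start: 9×9×9 = 729 voxels
[1] z-view keeps 51 columns → grid now 459
[2] y-view keeps 31 columns → grid now 182
[3] x-view keeps 64 columns → grid now 146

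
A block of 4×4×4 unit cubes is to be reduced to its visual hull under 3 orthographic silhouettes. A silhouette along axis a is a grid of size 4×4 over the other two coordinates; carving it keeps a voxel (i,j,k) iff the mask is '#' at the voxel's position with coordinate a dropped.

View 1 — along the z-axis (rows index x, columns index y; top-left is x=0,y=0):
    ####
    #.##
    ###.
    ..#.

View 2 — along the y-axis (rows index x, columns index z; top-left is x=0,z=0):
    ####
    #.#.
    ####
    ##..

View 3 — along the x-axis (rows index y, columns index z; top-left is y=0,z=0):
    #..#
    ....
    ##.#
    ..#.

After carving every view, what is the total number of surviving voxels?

initial block: 4^3 = 64
step 1: project along z, AND mask (11/16) → |grid| = 44
step 2: project along y, AND mask (12/16) → |grid| = 36
step 3: project along x, AND mask (6/16) → |grid| = 16

16 voxels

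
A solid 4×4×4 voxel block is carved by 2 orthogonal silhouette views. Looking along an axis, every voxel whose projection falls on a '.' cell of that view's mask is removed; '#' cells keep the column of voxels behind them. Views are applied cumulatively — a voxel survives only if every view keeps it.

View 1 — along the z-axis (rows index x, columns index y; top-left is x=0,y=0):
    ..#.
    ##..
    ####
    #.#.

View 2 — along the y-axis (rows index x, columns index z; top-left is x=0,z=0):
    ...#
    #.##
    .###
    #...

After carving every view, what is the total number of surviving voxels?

full grid |V| = 64
step 1: project along z, AND mask (9/16) → |grid| = 36
step 2: project along y, AND mask (8/16) → |grid| = 21

21 voxels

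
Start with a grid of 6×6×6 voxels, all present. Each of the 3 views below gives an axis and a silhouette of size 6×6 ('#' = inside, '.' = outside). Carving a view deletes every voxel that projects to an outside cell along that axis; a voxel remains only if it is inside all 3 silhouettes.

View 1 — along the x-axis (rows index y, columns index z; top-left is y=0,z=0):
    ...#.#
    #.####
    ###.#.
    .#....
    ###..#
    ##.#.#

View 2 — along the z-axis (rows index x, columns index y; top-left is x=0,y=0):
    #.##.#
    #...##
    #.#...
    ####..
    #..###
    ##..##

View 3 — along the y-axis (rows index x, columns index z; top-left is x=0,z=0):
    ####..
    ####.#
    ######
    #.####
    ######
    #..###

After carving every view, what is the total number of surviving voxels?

remaining voxels: 56

full grid |V| = 216
step 1: project along x, AND mask (20/36) → |grid| = 120
step 2: project along z, AND mask (21/36) → |grid| = 65
step 3: project along y, AND mask (30/36) → |grid| = 56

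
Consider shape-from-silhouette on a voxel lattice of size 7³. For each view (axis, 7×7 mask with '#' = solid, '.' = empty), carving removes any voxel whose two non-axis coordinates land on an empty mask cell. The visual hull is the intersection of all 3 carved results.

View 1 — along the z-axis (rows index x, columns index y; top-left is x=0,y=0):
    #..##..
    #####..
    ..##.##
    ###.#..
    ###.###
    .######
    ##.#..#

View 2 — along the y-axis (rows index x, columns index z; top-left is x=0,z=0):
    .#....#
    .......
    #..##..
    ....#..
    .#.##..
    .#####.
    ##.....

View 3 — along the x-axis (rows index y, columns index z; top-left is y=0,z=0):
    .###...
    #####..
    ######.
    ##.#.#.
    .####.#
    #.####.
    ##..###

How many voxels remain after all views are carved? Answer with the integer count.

voxel count = 62

start: 7×7×7 = 343 voxels
  1. axis=2 (XY plane), |mask|=32  ⇒  voxels=224
  2. axis=1 (XZ plane), |mask|=16  ⇒  voxels=78
  3. axis=0 (YZ plane), |mask|=33  ⇒  voxels=62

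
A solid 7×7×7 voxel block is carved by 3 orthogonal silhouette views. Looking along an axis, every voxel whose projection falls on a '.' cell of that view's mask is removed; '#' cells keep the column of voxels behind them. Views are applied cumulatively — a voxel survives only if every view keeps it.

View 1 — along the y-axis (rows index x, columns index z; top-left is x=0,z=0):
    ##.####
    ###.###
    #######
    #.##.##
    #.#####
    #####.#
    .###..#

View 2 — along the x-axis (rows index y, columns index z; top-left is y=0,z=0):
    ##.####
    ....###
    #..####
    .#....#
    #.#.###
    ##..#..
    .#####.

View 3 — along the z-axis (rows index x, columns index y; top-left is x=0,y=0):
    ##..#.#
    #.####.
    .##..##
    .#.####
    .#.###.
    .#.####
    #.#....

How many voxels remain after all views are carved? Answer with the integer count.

voxel count = 94

full grid |V| = 343
V1 y: intersect with XZ mask (40 set) -- 280 left
V2 x: intersect with YZ mask (29 set) -- 164 left
V3 z: intersect with XY mask (29 set) -- 94 left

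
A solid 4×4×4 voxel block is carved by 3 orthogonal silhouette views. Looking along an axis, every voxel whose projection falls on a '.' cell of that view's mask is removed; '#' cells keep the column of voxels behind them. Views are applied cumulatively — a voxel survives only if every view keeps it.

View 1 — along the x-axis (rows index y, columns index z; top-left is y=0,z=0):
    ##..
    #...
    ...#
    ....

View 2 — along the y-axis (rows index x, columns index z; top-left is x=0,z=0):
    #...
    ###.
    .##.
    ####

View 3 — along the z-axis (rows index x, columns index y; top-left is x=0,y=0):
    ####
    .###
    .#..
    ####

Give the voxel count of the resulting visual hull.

start: 4×4×4 = 64 voxels
[1] x-view keeps 4 columns → grid now 16
[2] y-view keeps 10 columns → grid now 10
[3] z-view keeps 12 columns → grid now 7

7 voxels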